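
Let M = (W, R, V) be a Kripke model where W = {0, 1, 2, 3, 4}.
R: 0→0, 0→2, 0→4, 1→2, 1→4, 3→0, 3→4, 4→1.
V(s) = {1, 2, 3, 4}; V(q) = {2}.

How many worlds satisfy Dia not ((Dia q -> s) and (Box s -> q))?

4

Let φ = Dia not ((Dia q -> s) and (Box s -> q)). Evaluate φ at each world:
  0 (successors {0, 2, 4}): φ is true.
  1 (successors {2, 4}): φ is true.
  2 (successors ∅): φ is false.
  3 (successors {0, 4}): φ is true.
  4 (successors {1}): φ is true.
For instance, at 3:
  At 3: Dia not ((Dia q -> s) and (Box s -> q)) requires not ((Dia q -> s) and (Box s -> q)) at some successor in {0, 4}.
    not ((Dia q -> s) and (Box s -> q)) holds at 0, so Dia not ((Dia q -> s) and (Box s -> q)) is true at 3.
      At 0: (Dia q -> s) and (Box s -> q) is false, so not ((Dia q -> s) and (Box s -> q)) is true.
Satisfying worlds: {0, 1, 3, 4}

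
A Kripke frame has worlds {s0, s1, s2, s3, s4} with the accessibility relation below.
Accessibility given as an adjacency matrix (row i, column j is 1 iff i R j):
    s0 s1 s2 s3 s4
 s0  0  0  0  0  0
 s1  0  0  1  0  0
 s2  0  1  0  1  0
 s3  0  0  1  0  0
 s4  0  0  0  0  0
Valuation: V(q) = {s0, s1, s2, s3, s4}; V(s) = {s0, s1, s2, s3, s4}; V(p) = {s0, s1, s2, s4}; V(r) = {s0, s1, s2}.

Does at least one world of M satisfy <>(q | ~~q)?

Let φ = <>(q | ~~q). Evaluate φ at each world:
  s0 (successors ∅): φ is false.
  s1 (successors {s2}): φ is true.
  s2 (successors {s1, s3}): φ is true.
  s3 (successors {s2}): φ is true.
  s4 (successors ∅): φ is false.
Detail at s1 (witness):
  At s1: <>(q | ~~q) requires q | ~~q at some successor in {s2}.
    q | ~~q holds at s2, so <>(q | ~~q) is true at s1.

Yes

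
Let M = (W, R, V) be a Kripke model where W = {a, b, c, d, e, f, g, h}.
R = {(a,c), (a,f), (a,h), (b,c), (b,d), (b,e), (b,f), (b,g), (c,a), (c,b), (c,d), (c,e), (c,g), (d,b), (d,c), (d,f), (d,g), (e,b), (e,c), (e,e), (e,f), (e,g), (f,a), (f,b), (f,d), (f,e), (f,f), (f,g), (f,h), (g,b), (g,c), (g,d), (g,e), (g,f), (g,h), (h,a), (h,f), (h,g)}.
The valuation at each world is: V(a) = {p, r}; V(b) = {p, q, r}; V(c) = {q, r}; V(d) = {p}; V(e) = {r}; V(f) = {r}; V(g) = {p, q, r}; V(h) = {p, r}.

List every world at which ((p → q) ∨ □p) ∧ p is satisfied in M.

b, g

Recall that □ψ holds at a world iff ψ holds at every accessible world, and ◇ψ holds iff ψ holds at some accessible world.
Let φ = ((p → q) ∨ □p) ∧ p. Evaluate φ at each world:
  a (successors {c, f, h}): φ is false.
  b (successors {c, d, e, f, g}): φ is true.
  c (successors {a, b, d, e, g}): φ is false.
  d (successors {b, c, f, g}): φ is false.
  e (successors {b, c, e, f, g}): φ is false.
  f (successors {a, b, d, e, f, g, h}): φ is false.
  g (successors {b, c, d, e, f, h}): φ is true.
  h (successors {a, f, g}): φ is false.
For instance, at b:
  At b: (p → q) ∨ □p is true, p is true, so ((p → q) ∨ □p) ∧ p is true.
    At b: p → q is true, □p is false, so (p → q) ∨ □p is true.
      At b: □p requires p at every successor {c, d, e, f, g}.
        p fails at c, so □p is false at b.
Satisfying worlds: {b, g}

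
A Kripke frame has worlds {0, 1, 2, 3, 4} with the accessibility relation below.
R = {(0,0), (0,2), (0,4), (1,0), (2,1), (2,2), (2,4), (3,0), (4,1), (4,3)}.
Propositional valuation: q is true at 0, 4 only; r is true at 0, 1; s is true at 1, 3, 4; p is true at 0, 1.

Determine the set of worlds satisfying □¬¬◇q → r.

Recall that □ψ holds at a world iff ψ holds at every accessible world, and ◇ψ holds iff ψ holds at some accessible world.
Let φ = □¬¬◇q → r. Evaluate φ at each world:
  0 (successors {0, 2, 4}): φ is true.
  1 (successors {0}): φ is true.
  2 (successors {1, 2, 4}): φ is true.
  3 (successors {0}): φ is false.
  4 (successors {1, 3}): φ is false.
For instance, at 3:
  At 3: □¬¬◇q is true, r is false, so □¬¬◇q → r is false.
    At 3: □¬¬◇q requires ¬¬◇q at every successor {0}.
      At 0: ¬¬◇q is true.
    So □¬¬◇q is true at 3.
Satisfying worlds: {0, 1, 2}

0, 1, 2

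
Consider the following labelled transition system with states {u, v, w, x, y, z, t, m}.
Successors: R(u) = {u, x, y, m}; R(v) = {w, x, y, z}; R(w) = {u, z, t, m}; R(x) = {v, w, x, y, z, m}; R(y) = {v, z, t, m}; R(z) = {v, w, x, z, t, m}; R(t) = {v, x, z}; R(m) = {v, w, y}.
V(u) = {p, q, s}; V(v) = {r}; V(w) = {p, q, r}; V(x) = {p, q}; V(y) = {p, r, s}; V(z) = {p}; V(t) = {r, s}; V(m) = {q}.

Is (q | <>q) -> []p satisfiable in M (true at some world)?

Let φ = (q | <>q) -> []p. Evaluate φ at each world:
  u (successors {u, x, y, m}): φ is false.
  v (successors {w, x, y, z}): φ is true.
  w (successors {u, z, t, m}): φ is false.
  x (successors {v, w, x, y, z, m}): φ is false.
  y (successors {v, z, t, m}): φ is false.
  z (successors {v, w, x, z, t, m}): φ is false.
  t (successors {v, x, z}): φ is false.
  m (successors {v, w, y}): φ is false.
Detail at v (witness):
  At v: q | <>q is true, []p is true, so (q | <>q) -> []p is true.
    At v: q is false, <>q is true, so q | <>q is true.
      At v: <>q requires q at some successor in {w, x, y, z}.
        q holds at w, so <>q is true at v.
    At v: []p requires p at every successor {w, x, y, z}.
      At w: p is true.
      At x: p is true.
      At y: p is true.
      At z: p is true.
    So []p is true at v.

Yes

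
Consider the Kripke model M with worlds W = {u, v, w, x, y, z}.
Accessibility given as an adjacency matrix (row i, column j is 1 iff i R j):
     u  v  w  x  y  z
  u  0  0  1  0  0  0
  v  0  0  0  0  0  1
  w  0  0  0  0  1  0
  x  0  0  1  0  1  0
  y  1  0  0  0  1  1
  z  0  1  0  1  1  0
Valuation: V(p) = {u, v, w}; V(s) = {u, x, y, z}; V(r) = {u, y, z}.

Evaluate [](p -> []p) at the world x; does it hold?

At x: [](p -> []p) requires p -> []p at every successor {w, y}.
  p -> []p fails at w, so [](p -> []p) is false at x.
    At w: p is true, []p is false, so p -> []p is false.
      At w: []p requires p at every successor {y}.
        p fails at y, so []p is false at w.

No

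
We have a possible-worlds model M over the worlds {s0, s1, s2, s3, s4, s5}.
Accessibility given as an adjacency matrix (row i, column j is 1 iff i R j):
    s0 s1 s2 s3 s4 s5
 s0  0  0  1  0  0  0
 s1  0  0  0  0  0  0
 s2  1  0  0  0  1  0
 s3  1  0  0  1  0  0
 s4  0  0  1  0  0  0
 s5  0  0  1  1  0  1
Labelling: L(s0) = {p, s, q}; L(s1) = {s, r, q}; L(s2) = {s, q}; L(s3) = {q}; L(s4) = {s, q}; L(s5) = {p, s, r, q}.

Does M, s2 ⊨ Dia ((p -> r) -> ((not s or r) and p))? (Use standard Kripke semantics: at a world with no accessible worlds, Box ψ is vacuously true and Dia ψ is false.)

Recall that Dia ψ holds at a world iff ψ holds at some accessible world.
At s2: Dia ((p -> r) -> ((not s or r) and p)) requires (p -> r) -> ((not s or r) and p) at some successor in {s0, s4}.
  (p -> r) -> ((not s or r) and p) holds at s0, so Dia ((p -> r) -> ((not s or r) and p)) is true at s2.

Yes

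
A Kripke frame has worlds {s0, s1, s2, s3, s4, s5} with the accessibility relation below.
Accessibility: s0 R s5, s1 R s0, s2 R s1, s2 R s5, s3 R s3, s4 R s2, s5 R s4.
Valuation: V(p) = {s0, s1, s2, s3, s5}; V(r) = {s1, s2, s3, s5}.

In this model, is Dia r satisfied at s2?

At s2: Dia r requires r at some successor in {s1, s5}.
  r holds at s1, so Dia r is true at s2.

Yes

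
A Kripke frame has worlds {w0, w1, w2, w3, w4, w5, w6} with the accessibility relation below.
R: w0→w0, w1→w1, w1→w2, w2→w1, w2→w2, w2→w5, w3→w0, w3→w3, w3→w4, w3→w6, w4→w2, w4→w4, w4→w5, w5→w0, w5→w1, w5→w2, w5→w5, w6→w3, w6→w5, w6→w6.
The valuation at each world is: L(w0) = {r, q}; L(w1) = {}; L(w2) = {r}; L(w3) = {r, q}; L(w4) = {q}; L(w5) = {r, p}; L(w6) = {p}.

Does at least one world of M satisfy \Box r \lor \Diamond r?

Yes

Let φ = \Box r \lor \Diamond r. Evaluate φ at each world:
  w0 (successors {w0}): φ is true.
  w1 (successors {w1, w2}): φ is true.
  w2 (successors {w1, w2, w5}): φ is true.
  w3 (successors {w0, w3, w4, w6}): φ is true.
  w4 (successors {w2, w4, w5}): φ is true.
  w5 (successors {w0, w1, w2, w5}): φ is true.
  w6 (successors {w3, w5, w6}): φ is true.
Detail at w0 (witness):
  At w0: \Box r is true, \Diamond r is true, so \Box r \lor \Diamond r is true.
    At w0: \Box r requires r at every successor {w0}.
      At w0: r is true.
    So \Box r is true at w0.
    At w0: \Diamond r requires r at some successor in {w0}.
      r holds at w0, so \Diamond r is true at w0.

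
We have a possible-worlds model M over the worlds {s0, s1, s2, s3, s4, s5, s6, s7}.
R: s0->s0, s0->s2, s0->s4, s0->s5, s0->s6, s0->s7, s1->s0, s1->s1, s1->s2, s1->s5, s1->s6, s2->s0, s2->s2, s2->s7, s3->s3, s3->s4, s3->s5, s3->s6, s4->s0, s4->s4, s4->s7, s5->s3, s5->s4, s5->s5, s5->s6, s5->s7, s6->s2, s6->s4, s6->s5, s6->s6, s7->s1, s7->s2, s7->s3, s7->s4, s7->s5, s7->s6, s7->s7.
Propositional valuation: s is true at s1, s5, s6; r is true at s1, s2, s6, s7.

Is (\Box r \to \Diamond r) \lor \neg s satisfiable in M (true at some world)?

Let φ = (\Box r \to \Diamond r) \lor \neg s. Evaluate φ at each world:
  s0 (successors {s0, s2, s4, s5, s6, s7}): φ is true.
  s1 (successors {s0, s1, s2, s5, s6}): φ is true.
  s2 (successors {s0, s2, s7}): φ is true.
  s3 (successors {s3, s4, s5, s6}): φ is true.
  s4 (successors {s0, s4, s7}): φ is true.
  s5 (successors {s3, s4, s5, s6, s7}): φ is true.
  s6 (successors {s2, s4, s5, s6}): φ is true.
  s7 (successors {s1, s2, s3, s4, s5, s6, s7}): φ is true.
Detail at s0 (witness):
  At s0: \Box r \to \Diamond r is true, \neg s is true, so (\Box r \to \Diamond r) \lor \neg s is true.
    At s0: \Box r is false, \Diamond r is true, so \Box r \to \Diamond r is true.
      At s0: \Box r requires r at every successor {s0, s2, s4, s5, s6, s7}.
        r fails at s0, so \Box r is false at s0.
      At s0: \Diamond r requires r at some successor in {s0, s2, s4, s5, s6, s7}.
        r holds at s2, so \Diamond r is true at s0.

Yes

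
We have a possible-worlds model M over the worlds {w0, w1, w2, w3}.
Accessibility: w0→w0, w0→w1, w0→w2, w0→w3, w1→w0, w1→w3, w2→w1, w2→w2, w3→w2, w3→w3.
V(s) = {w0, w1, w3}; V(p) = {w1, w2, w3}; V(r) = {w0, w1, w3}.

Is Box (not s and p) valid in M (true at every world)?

Recall that Box ψ holds at a world iff ψ holds at every accessible world, and Dia ψ holds iff ψ holds at some accessible world.
Let φ = Box (not s and p). Evaluate φ at each world:
  w0 (successors {w0, w1, w2, w3}): φ is false.
  w1 (successors {w0, w3}): φ is false.
  w2 (successors {w1, w2}): φ is false.
  w3 (successors {w2, w3}): φ is false.
Detail at w0 (counterexample):
  At w0: Box (not s and p) requires not s and p at every successor {w0, w1, w2, w3}.
    not s and p fails at w0, so Box (not s and p) is false at w0.

No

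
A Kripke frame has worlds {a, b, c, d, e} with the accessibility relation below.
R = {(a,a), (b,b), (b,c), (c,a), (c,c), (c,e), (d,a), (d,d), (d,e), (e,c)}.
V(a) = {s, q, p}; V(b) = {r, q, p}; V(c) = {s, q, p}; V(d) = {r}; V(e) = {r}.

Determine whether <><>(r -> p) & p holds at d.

At d: <><>(r -> p) is true, p is false, so <><>(r -> p) & p is false.
  At d: <><>(r -> p) requires <>(r -> p) at some successor in {a, d, e}.
    <>(r -> p) holds at a, so <><>(r -> p) is true at d.
      At a: <>(r -> p) requires r -> p at some successor in {a}.
        r -> p holds at a, so <>(r -> p) is true at a.

No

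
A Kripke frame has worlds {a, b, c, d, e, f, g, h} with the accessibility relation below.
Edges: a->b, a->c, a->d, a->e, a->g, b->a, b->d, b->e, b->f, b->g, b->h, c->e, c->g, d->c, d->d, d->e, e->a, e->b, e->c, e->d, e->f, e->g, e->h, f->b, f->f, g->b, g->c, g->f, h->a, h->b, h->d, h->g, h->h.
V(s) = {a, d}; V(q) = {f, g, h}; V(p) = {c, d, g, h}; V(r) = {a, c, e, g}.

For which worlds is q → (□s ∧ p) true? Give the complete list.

a, b, c, d, e

Recall that □ψ holds at a world iff ψ holds at every accessible world, and ◇ψ holds iff ψ holds at some accessible world.
Let φ = q → (□s ∧ p). Evaluate φ at each world:
  a (successors {b, c, d, e, g}): φ is true.
  b (successors {a, d, e, f, g, h}): φ is true.
  c (successors {e, g}): φ is true.
  d (successors {c, d, e}): φ is true.
  e (successors {a, b, c, d, f, g, h}): φ is true.
  f (successors {b, f}): φ is false.
  g (successors {b, c, f}): φ is false.
  h (successors {a, b, d, g, h}): φ is false.
For instance, at d:
  At d: q is false, □s ∧ p is false, so q → (□s ∧ p) is true.
    At d: □s is false, p is true, so □s ∧ p is false.
      At d: □s requires s at every successor {c, d, e}.
        s fails at c, so □s is false at d.
Satisfying worlds: {a, b, c, d, e}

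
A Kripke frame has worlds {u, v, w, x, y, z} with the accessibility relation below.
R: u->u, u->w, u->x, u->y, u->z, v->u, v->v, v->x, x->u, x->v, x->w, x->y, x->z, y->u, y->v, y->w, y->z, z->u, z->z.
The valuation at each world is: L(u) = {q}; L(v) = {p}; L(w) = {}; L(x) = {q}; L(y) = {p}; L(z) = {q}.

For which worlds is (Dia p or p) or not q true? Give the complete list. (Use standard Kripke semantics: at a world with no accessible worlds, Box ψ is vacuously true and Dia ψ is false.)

Recall that Dia ψ holds at a world iff ψ holds at some accessible world.
Let φ = (Dia p or p) or not q. Evaluate φ at each world:
  u (successors {u, w, x, y, z}): φ is true.
  v (successors {u, v, x}): φ is true.
  w (successors ∅): φ is true.
  x (successors {u, v, w, y, z}): φ is true.
  y (successors {u, v, w, z}): φ is true.
  z (successors {u, z}): φ is false.
For instance, at y:
  At y: Dia p or p is true, not q is true, so (Dia p or p) or not q is true.
    At y: Dia p is true, p is true, so Dia p or p is true.
      At y: Dia p requires p at some successor in {u, v, w, z}.
        p holds at v, so Dia p is true at y.
Satisfying worlds: {u, v, w, x, y}

u, v, w, x, y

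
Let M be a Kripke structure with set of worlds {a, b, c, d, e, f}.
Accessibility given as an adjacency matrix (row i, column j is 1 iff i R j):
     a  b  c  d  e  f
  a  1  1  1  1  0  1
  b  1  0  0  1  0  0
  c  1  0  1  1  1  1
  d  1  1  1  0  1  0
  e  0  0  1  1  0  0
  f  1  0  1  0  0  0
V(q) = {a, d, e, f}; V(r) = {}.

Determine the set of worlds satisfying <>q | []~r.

Let φ = <>q | []~r. Evaluate φ at each world:
  a (successors {a, b, c, d, f}): φ is true.
  b (successors {a, d}): φ is true.
  c (successors {a, c, d, e, f}): φ is true.
  d (successors {a, b, c, e}): φ is true.
  e (successors {c, d}): φ is true.
  f (successors {a, c}): φ is true.
For instance, at e:
  At e: <>q is true, []~r is true, so <>q | []~r is true.
    At e: <>q requires q at some successor in {c, d}.
      q holds at d, so <>q is true at e.
    At e: []~r requires ~r at every successor {c, d}.
      At c: ~r is true.
      At d: ~r is true.
    So []~r is true at e.
Satisfying worlds: {a, b, c, d, e, f}

a, b, c, d, e, f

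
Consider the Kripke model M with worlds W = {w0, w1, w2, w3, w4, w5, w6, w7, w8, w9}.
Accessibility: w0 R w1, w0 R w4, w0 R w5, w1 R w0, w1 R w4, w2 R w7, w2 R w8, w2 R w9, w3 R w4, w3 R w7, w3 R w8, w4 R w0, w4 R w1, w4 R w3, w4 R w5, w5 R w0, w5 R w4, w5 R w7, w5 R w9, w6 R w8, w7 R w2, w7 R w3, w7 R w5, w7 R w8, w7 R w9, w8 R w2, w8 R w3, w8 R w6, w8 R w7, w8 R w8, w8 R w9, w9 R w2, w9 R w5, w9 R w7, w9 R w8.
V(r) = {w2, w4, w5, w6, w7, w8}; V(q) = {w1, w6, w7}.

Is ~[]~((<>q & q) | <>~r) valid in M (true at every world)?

Recall that []ψ holds at a world iff ψ holds at every accessible world, and <>ψ holds iff ψ holds at some accessible world.
Let φ = ~[]~((<>q & q) | <>~r). Evaluate φ at each world:
  w0 (successors {w1, w4, w5}): φ is true.
  w1 (successors {w0, w4}): φ is true.
  w2 (successors {w7, w8, w9}): φ is true.
  w3 (successors {w4, w7, w8}): φ is true.
  w4 (successors {w0, w1, w3, w5}): φ is true.
  w5 (successors {w0, w4, w7, w9}): φ is true.
  w6 (successors {w8}): φ is true.
  w7 (successors {w2, w3, w5, w8, w9}): φ is true.
  w8 (successors {w2, w3, w6, w7, w8, w9}): φ is true.
  w9 (successors {w2, w5, w7, w8}): φ is true.
For instance, at w3:
  At w3: []~((<>q & q) | <>~r) is false, so ~[]~((<>q & q) | <>~r) is true.
    At w3: []~((<>q & q) | <>~r) requires ~((<>q & q) | <>~r) at every successor {w4, w7, w8}.
      ~((<>q & q) | <>~r) fails at w4, so []~((<>q & q) | <>~r) is false at w3.

Yes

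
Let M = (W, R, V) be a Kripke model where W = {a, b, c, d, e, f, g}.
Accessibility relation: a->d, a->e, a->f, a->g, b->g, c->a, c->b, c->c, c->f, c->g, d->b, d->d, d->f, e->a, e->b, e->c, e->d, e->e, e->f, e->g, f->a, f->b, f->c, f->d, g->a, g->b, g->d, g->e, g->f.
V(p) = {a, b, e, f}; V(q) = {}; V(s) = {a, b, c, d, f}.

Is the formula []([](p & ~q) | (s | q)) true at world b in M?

No

At b: []([](p & ~q) | (s | q)) requires [](p & ~q) | (s | q) at every successor {g}.
  [](p & ~q) | (s | q) fails at g, so []([](p & ~q) | (s | q)) is false at b.
    At g: [](p & ~q) is false, s | q is false, so [](p & ~q) | (s | q) is false.
      At g: [](p & ~q) requires p & ~q at every successor {a, b, d, e, f}.
        p & ~q fails at d, so [](p & ~q) is false at g.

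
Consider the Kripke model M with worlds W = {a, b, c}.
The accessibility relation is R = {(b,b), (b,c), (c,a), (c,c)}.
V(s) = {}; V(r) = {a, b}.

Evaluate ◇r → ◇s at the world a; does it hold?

At a: ◇r is false, ◇s is false, so ◇r → ◇s is true.
  At a: no accessible worlds, so ◇r is false.
  At a: no accessible worlds, so ◇s is false.

Yes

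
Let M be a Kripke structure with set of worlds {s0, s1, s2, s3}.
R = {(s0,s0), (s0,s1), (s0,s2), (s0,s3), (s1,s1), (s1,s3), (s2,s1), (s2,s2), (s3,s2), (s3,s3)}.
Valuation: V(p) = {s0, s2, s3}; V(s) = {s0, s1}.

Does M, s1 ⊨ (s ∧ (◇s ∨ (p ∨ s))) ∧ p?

No

At s1: s ∧ (◇s ∨ (p ∨ s)) is true, p is false, so (s ∧ (◇s ∨ (p ∨ s))) ∧ p is false.
  At s1: s is true, ◇s ∨ (p ∨ s) is true, so s ∧ (◇s ∨ (p ∨ s)) is true.
    At s1: ◇s is true, p ∨ s is true, so ◇s ∨ (p ∨ s) is true.
      At s1: ◇s requires s at some successor in {s1, s3}.
        s holds at s1, so ◇s is true at s1.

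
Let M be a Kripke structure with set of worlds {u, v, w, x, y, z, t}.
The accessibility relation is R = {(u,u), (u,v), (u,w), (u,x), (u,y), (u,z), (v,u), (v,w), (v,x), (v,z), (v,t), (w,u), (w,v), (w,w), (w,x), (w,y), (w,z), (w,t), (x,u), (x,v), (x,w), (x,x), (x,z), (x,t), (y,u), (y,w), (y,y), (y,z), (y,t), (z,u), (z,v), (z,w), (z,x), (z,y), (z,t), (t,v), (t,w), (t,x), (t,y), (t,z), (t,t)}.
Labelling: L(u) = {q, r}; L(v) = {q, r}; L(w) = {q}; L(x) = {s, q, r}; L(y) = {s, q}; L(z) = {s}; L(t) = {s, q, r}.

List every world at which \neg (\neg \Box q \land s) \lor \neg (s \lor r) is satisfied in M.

u, v, w, z

Let φ = \neg (\neg \Box q \land s) \lor \neg (s \lor r). Evaluate φ at each world:
  u (successors {u, v, w, x, y, z}): φ is true.
  v (successors {u, w, x, z, t}): φ is true.
  w (successors {u, v, w, x, y, z, t}): φ is true.
  x (successors {u, v, w, x, z, t}): φ is false.
  y (successors {u, w, y, z, t}): φ is false.
  z (successors {u, v, w, x, y, t}): φ is true.
  t (successors {v, w, x, y, z, t}): φ is false.
For instance, at z:
  At z: \neg (\neg \Box q \land s) is true, \neg (s \lor r) is false, so \neg (\neg \Box q \land s) \lor \neg (s \lor r) is true.
    At z: \neg \Box q \land s is false, so \neg (\neg \Box q \land s) is true.
      At z: \neg \Box q is false, s is true, so \neg \Box q \land s is false.
Satisfying worlds: {u, v, w, z}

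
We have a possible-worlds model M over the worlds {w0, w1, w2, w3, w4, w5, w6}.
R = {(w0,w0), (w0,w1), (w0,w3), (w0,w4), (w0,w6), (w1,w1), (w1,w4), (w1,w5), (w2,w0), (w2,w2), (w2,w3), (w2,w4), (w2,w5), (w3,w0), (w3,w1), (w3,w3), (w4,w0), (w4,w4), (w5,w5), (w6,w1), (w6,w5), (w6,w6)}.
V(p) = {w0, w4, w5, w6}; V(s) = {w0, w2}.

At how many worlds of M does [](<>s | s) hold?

Let φ = [](<>s | s). Evaluate φ at each world:
  w0 (successors {w0, w1, w3, w4, w6}): φ is false.
  w1 (successors {w1, w4, w5}): φ is false.
  w2 (successors {w0, w2, w3, w4, w5}): φ is false.
  w3 (successors {w0, w1, w3}): φ is false.
  w4 (successors {w0, w4}): φ is true.
  w5 (successors {w5}): φ is false.
  w6 (successors {w1, w5, w6}): φ is false.
For instance, at w6:
  At w6: [](<>s | s) requires <>s | s at every successor {w1, w5, w6}.
    <>s | s fails at w1, so [](<>s | s) is false at w6.
      At w1: <>s is false, s is false, so <>s | s is false.
Satisfying worlds: {w4}

1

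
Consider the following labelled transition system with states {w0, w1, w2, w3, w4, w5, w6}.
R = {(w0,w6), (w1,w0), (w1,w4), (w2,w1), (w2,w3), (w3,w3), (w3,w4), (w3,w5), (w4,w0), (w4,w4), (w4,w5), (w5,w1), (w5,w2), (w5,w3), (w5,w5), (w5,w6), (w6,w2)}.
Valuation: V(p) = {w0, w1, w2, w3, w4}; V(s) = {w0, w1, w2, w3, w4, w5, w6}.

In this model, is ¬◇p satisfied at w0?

Recall that ◇ψ holds at a world iff ψ holds at some accessible world.
At w0: ◇p is false, so ¬◇p is true.
  At w0: ◇p requires p at some successor in {w6}.
    At w6: p is false.
  So ◇p is false at w0.

Yes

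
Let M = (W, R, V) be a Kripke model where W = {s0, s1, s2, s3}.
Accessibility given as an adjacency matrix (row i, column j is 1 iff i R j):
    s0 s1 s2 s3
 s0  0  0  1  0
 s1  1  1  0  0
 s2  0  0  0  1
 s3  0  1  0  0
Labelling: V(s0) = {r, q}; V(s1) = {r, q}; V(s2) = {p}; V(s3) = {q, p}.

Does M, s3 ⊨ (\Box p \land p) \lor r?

No

At s3: \Box p \land p is false, r is false, so (\Box p \land p) \lor r is false.
  At s3: \Box p is false, p is true, so \Box p \land p is false.
    At s3: \Box p requires p at every successor {s1}.
      p fails at s1, so \Box p is false at s3.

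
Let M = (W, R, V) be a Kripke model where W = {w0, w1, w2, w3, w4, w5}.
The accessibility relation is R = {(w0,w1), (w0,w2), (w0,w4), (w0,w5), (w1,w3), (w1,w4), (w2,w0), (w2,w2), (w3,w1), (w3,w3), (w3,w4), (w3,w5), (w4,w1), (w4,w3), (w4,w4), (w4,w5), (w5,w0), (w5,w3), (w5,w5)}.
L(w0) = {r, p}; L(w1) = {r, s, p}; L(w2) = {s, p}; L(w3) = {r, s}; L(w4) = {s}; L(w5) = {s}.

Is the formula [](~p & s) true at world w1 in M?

Recall that []ψ holds at a world iff ψ holds at every accessible world, and <>ψ holds iff ψ holds at some accessible world.
At w1: [](~p & s) requires ~p & s at every successor {w3, w4}.
  At w3: ~p & s is true.
  At w4: ~p & s is true.
So [](~p & s) is true at w1.

Yes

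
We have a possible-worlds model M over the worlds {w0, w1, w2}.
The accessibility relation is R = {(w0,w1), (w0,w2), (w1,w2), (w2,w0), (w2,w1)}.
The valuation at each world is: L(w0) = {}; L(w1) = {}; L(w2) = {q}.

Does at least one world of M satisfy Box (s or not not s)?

Recall that Box ψ holds at a world iff ψ holds at every accessible world, and Dia ψ holds iff ψ holds at some accessible world.
Let φ = Box (s or not not s). Evaluate φ at each world:
  w0 (successors {w1, w2}): φ is false.
  w1 (successors {w2}): φ is false.
  w2 (successors {w0, w1}): φ is false.
For instance, at w1:
  At w1: Box (s or not not s) requires s or not not s at every successor {w2}.
    s or not not s fails at w2, so Box (s or not not s) is false at w1.

No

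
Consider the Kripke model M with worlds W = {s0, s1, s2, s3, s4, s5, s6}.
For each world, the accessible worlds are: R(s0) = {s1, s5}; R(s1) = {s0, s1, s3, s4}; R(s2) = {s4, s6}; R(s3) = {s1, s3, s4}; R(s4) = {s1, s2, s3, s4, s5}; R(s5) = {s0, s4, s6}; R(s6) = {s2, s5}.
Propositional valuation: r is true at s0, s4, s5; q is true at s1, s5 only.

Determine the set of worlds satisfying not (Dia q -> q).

Recall that Dia ψ holds at a world iff ψ holds at some accessible world.
Let φ = not (Dia q -> q). Evaluate φ at each world:
  s0 (successors {s1, s5}): φ is true.
  s1 (successors {s0, s1, s3, s4}): φ is false.
  s2 (successors {s4, s6}): φ is false.
  s3 (successors {s1, s3, s4}): φ is true.
  s4 (successors {s1, s2, s3, s4, s5}): φ is true.
  s5 (successors {s0, s4, s6}): φ is false.
  s6 (successors {s2, s5}): φ is true.
For instance, at s3:
  At s3: Dia q -> q is false, so not (Dia q -> q) is true.
    At s3: Dia q is true, q is false, so Dia q -> q is false.
      At s3: Dia q requires q at some successor in {s1, s3, s4}.
        q holds at s1, so Dia q is true at s3.
Satisfying worlds: {s0, s3, s4, s6}

s0, s3, s4, s6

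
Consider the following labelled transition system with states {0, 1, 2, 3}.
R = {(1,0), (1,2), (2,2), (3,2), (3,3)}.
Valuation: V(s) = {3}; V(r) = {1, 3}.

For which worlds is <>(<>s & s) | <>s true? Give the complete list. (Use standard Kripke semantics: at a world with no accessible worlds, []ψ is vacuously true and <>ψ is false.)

3

Let φ = <>(<>s & s) | <>s. Evaluate φ at each world:
  0 (successors ∅): φ is false.
  1 (successors {0, 2}): φ is false.
  2 (successors {2}): φ is false.
  3 (successors {2, 3}): φ is true.
For instance, at 2:
  At 2: <>(<>s & s) is false, <>s is false, so <>(<>s & s) | <>s is false.
    At 2: <>(<>s & s) requires <>s & s at some successor in {2}.
      At 2: <>s & s is false.
    So <>(<>s & s) is false at 2.
    At 2: <>s requires s at some successor in {2}.
      At 2: s is false.
    So <>s is false at 2.
Satisfying worlds: {3}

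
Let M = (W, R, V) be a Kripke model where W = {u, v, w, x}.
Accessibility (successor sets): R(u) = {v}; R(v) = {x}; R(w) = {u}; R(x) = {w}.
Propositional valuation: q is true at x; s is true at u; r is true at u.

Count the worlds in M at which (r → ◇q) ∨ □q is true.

Let φ = (r → ◇q) ∨ □q. Evaluate φ at each world:
  u (successors {v}): φ is false.
  v (successors {x}): φ is true.
  w (successors {u}): φ is true.
  x (successors {w}): φ is true.
For instance, at v:
  At v: r → ◇q is true, □q is true, so (r → ◇q) ∨ □q is true.
    At v: r is false, ◇q is true, so r → ◇q is true.
      At v: ◇q requires q at some successor in {x}.
        q holds at x, so ◇q is true at v.
    At v: □q requires q at every successor {x}.
      At x: q is true.
    So □q is true at v.
Satisfying worlds: {v, w, x}

3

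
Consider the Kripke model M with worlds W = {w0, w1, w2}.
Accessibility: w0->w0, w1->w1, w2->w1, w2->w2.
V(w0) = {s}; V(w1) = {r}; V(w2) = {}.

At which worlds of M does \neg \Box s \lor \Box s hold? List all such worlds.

Let φ = \neg \Box s \lor \Box s. Evaluate φ at each world:
  w0 (successors {w0}): φ is true.
  w1 (successors {w1}): φ is true.
  w2 (successors {w1, w2}): φ is true.
For instance, at w2:
  At w2: \neg \Box s is true, \Box s is false, so \neg \Box s \lor \Box s is true.
    At w2: \Box s is false, so \neg \Box s is true.
      At w2: \Box s requires s at every successor {w1, w2}.
        s fails at w1, so \Box s is false at w2.
    At w2: \Box s requires s at every successor {w1, w2}.
      s fails at w1, so \Box s is false at w2.
Satisfying worlds: {w0, w1, w2}

w0, w1, w2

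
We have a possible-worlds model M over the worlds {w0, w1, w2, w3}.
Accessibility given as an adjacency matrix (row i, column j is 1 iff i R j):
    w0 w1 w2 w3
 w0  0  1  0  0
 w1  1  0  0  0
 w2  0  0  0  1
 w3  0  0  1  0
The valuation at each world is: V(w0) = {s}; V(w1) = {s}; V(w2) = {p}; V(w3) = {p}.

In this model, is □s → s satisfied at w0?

At w0: □s is true, s is true, so □s → s is true.
  At w0: □s requires s at every successor {w1}.
    At w1: s is true.
  So □s is true at w0.

Yes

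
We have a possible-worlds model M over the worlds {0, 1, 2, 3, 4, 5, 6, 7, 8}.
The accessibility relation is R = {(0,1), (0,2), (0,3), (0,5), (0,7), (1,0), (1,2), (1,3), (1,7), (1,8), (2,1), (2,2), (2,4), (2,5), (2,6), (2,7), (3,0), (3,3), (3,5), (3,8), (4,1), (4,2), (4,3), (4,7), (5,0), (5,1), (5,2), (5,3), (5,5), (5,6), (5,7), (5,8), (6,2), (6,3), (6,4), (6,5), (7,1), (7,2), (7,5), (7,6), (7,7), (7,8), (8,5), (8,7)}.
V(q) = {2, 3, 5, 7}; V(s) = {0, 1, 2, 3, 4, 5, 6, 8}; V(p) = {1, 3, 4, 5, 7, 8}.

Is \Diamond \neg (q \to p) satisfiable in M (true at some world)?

Yes

Let φ = \Diamond \neg (q \to p). Evaluate φ at each world:
  0 (successors {1, 2, 3, 5, 7}): φ is true.
  1 (successors {0, 2, 3, 7, 8}): φ is true.
  2 (successors {1, 2, 4, 5, 6, 7}): φ is true.
  3 (successors {0, 3, 5, 8}): φ is false.
  4 (successors {1, 2, 3, 7}): φ is true.
  5 (successors {0, 1, 2, 3, 5, 6, 7, 8}): φ is true.
  6 (successors {2, 3, 4, 5}): φ is true.
  7 (successors {1, 2, 5, 6, 7, 8}): φ is true.
  8 (successors {5, 7}): φ is false.
Detail at 0 (witness):
  At 0: \Diamond \neg (q \to p) requires \neg (q \to p) at some successor in {1, 2, 3, 5, 7}.
    \neg (q \to p) holds at 2, so \Diamond \neg (q \to p) is true at 0.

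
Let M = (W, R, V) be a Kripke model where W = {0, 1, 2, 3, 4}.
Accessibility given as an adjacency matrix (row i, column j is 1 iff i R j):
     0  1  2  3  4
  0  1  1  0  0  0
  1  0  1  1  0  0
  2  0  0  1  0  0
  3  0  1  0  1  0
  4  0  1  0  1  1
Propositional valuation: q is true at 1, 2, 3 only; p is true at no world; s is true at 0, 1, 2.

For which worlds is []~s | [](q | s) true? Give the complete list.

Let φ = []~s | [](q | s). Evaluate φ at each world:
  0 (successors {0, 1}): φ is true.
  1 (successors {1, 2}): φ is true.
  2 (successors {2}): φ is true.
  3 (successors {1, 3}): φ is true.
  4 (successors {1, 3, 4}): φ is false.
For instance, at 2:
  At 2: []~s is false, [](q | s) is true, so []~s | [](q | s) is true.
    At 2: []~s requires ~s at every successor {2}.
      ~s fails at 2, so []~s is false at 2.
    At 2: [](q | s) requires q | s at every successor {2}.
      At 2: q | s is true.
    So [](q | s) is true at 2.
Satisfying worlds: {0, 1, 2, 3}

0, 1, 2, 3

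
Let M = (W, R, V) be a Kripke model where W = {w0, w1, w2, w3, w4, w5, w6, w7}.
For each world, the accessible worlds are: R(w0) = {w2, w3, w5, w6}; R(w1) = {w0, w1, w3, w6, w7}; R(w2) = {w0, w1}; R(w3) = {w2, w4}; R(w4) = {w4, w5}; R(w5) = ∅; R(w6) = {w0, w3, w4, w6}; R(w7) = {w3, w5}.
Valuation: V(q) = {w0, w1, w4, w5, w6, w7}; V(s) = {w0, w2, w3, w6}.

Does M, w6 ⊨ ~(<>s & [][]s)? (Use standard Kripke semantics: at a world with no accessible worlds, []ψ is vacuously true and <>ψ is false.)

Yes

At w6: <>s & [][]s is false, so ~(<>s & [][]s) is true.
  At w6: <>s is true, [][]s is false, so <>s & [][]s is false.
    At w6: <>s requires s at some successor in {w0, w3, w4, w6}.
      s holds at w0, so <>s is true at w6.
    At w6: [][]s requires []s at every successor {w0, w3, w4, w6}.
      []s fails at w0, so [][]s is false at w6.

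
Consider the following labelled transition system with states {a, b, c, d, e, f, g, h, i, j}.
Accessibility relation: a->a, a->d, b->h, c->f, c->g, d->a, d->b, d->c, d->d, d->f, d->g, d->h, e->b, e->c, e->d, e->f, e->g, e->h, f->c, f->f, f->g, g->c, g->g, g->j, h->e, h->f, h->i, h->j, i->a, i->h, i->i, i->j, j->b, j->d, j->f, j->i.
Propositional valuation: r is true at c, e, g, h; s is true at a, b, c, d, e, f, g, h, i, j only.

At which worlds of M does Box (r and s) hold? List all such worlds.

Let φ = Box (r and s). Evaluate φ at each world:
  a (successors {a, d}): φ is false.
  b (successors {h}): φ is true.
  c (successors {f, g}): φ is false.
  d (successors {a, b, c, d, f, g, h}): φ is false.
  e (successors {b, c, d, f, g, h}): φ is false.
  f (successors {c, f, g}): φ is false.
  g (successors {c, g, j}): φ is false.
  h (successors {e, f, i, j}): φ is false.
  i (successors {a, h, i, j}): φ is false.
  j (successors {b, d, f, i}): φ is false.
For instance, at f:
  At f: Box (r and s) requires r and s at every successor {c, f, g}.
    r and s fails at f, so Box (r and s) is false at f.
Satisfying worlds: {b}

b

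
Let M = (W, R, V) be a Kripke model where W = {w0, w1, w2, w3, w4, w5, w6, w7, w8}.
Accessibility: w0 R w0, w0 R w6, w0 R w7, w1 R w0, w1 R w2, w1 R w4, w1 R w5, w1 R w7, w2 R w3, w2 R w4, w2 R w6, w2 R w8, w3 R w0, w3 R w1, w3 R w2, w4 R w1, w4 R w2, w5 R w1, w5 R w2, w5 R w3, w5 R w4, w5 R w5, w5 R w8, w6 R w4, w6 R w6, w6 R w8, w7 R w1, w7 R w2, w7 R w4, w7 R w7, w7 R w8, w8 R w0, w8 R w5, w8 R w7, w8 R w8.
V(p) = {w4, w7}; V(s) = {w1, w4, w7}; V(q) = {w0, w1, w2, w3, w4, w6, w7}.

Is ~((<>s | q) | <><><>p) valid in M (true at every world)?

Let φ = ~((<>s | q) | <><><>p). Evaluate φ at each world:
  w0 (successors {w0, w6, w7}): φ is false.
  w1 (successors {w0, w2, w4, w5, w7}): φ is false.
  w2 (successors {w3, w4, w6, w8}): φ is false.
  w3 (successors {w0, w1, w2}): φ is false.
  w4 (successors {w1, w2}): φ is false.
  w5 (successors {w1, w2, w3, w4, w5, w8}): φ is false.
  w6 (successors {w4, w6, w8}): φ is false.
  w7 (successors {w1, w2, w4, w7, w8}): φ is false.
  w8 (successors {w0, w5, w7, w8}): φ is false.
Detail at w0 (counterexample):
  At w0: (<>s | q) | <><><>p is true, so ~((<>s | q) | <><><>p) is false.
    At w0: <>s | q is true, <><><>p is true, so (<>s | q) | <><><>p is true.
      At w0: <>s is true, q is true, so <>s | q is true.
      At w0: <><><>p requires <><>p at some successor in {w0, w6, w7}.
        <><>p holds at w0, so <><><>p is true at w0.

No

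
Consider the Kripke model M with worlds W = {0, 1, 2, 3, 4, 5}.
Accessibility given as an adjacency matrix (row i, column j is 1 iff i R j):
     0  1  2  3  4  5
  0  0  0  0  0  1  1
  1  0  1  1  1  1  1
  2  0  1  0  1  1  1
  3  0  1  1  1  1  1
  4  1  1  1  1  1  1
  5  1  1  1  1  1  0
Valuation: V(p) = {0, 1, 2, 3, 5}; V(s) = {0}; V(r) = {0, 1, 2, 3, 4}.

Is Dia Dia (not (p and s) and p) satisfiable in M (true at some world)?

Yes

Let φ = Dia Dia (not (p and s) and p). Evaluate φ at each world:
  0 (successors {4, 5}): φ is true.
  1 (successors {1, 2, 3, 4, 5}): φ is true.
  2 (successors {1, 3, 4, 5}): φ is true.
  3 (successors {1, 2, 3, 4, 5}): φ is true.
  4 (successors {0, 1, 2, 3, 4, 5}): φ is true.
  5 (successors {0, 1, 2, 3, 4}): φ is true.
Detail at 0 (witness):
  At 0: Dia Dia (not (p and s) and p) requires Dia (not (p and s) and p) at some successor in {4, 5}.
    Dia (not (p and s) and p) holds at 4, so Dia Dia (not (p and s) and p) is true at 0.
      At 4: Dia (not (p and s) and p) requires not (p and s) and p at some successor in {0, 1, 2, 3, 4, 5}.
        not (p and s) and p holds at 1, so Dia (not (p and s) and p) is true at 4.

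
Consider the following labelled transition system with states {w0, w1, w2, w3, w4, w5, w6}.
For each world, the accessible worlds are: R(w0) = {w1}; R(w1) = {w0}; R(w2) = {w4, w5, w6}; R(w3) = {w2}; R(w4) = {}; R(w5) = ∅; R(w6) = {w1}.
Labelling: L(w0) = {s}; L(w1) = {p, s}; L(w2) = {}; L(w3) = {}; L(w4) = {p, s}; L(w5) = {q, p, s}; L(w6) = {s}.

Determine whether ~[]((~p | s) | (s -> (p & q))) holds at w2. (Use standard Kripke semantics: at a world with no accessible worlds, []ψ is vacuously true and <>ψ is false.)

No

At w2: []((~p | s) | (s -> (p & q))) is true, so ~[]((~p | s) | (s -> (p & q))) is false.
  At w2: []((~p | s) | (s -> (p & q))) requires (~p | s) | (s -> (p & q)) at every successor {w4, w5, w6}.
    At w4: (~p | s) | (s -> (p & q)) is true.
    At w5: (~p | s) | (s -> (p & q)) is true.
    At w6: (~p | s) | (s -> (p & q)) is true.
  So []((~p | s) | (s -> (p & q))) is true at w2.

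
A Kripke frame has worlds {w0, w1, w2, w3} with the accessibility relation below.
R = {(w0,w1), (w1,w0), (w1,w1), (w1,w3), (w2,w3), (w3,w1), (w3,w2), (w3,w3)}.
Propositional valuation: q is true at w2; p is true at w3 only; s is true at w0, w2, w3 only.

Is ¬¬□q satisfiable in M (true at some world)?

Recall that □ψ holds at a world iff ψ holds at every accessible world, and ◇ψ holds iff ψ holds at some accessible world.
Let φ = ¬¬□q. Evaluate φ at each world:
  w0 (successors {w1}): φ is false.
  w1 (successors {w0, w1, w3}): φ is false.
  w2 (successors {w3}): φ is false.
  w3 (successors {w1, w2, w3}): φ is false.
For instance, at w3:
  At w3: ¬□q is true, so ¬¬□q is false.
    At w3: □q is false, so ¬□q is true.
      At w3: □q requires q at every successor {w1, w2, w3}.
        q fails at w1, so □q is false at w3.

No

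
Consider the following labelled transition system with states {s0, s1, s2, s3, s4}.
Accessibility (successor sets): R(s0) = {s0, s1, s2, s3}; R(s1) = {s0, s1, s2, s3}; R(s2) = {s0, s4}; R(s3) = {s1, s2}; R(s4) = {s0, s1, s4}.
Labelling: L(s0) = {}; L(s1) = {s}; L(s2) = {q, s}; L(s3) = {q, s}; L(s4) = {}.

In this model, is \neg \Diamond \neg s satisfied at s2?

No

At s2: \Diamond \neg s is true, so \neg \Diamond \neg s is false.
  At s2: \Diamond \neg s requires \neg s at some successor in {s0, s4}.
    \neg s holds at s0, so \Diamond \neg s is true at s2.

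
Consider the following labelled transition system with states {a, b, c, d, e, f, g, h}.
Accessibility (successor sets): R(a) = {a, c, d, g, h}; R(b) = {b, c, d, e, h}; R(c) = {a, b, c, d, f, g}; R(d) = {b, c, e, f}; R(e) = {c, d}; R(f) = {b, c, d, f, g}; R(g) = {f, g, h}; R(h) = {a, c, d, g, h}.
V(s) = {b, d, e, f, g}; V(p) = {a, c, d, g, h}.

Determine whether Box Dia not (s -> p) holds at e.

At e: Box Dia not (s -> p) requires Dia not (s -> p) at every successor {c, d}.
    At c: Dia not (s -> p) requires not (s -> p) at some successor in {a, b, c, d, f, g}.
      not (s -> p) holds at b, so Dia not (s -> p) is true at c.
    At d: Dia not (s -> p) requires not (s -> p) at some successor in {b, c, e, f}.
      not (s -> p) holds at b, so Dia not (s -> p) is true at d.
So Box Dia not (s -> p) is true at e.

Yes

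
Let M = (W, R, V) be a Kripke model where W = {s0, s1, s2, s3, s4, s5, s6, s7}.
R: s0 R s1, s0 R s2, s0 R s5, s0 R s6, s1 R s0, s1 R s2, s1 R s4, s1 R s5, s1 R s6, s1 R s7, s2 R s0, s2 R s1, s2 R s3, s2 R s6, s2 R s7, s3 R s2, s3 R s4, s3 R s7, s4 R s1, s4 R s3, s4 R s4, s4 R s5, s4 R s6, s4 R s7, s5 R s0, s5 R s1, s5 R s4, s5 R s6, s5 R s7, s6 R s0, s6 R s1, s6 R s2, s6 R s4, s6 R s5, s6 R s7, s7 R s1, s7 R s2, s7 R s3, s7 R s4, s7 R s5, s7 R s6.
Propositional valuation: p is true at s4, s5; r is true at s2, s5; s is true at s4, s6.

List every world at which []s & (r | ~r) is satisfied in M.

none

Let φ = []s & (r | ~r). Evaluate φ at each world:
  s0 (successors {s1, s2, s5, s6}): φ is false.
  s1 (successors {s0, s2, s4, s5, s6, s7}): φ is false.
  s2 (successors {s0, s1, s3, s6, s7}): φ is false.
  s3 (successors {s2, s4, s7}): φ is false.
  s4 (successors {s1, s3, s4, s5, s6, s7}): φ is false.
  s5 (successors {s0, s1, s4, s6, s7}): φ is false.
  s6 (successors {s0, s1, s2, s4, s5, s7}): φ is false.
  s7 (successors {s1, s2, s3, s4, s5, s6}): φ is false.
For instance, at s2:
  At s2: []s is false, r | ~r is true, so []s & (r | ~r) is false.
    At s2: []s requires s at every successor {s0, s1, s3, s6, s7}.
      s fails at s0, so []s is false at s2.
Satisfying worlds: none.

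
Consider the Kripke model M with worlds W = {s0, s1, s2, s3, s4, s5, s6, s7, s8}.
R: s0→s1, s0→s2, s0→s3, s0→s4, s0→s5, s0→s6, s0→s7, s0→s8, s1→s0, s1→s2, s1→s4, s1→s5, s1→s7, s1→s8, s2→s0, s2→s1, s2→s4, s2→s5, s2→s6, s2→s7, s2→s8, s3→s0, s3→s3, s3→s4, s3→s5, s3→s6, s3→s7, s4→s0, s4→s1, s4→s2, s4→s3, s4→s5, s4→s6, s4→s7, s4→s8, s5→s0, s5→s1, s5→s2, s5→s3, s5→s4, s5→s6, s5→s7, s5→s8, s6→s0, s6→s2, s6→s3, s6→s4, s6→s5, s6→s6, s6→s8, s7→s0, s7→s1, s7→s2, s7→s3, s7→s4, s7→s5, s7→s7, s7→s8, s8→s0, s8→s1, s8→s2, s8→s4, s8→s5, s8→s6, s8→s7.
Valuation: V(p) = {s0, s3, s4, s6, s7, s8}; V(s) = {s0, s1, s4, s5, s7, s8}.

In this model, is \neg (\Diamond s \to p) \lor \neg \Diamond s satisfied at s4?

Recall that \Diamond ψ holds at a world iff ψ holds at some accessible world.
At s4: \neg (\Diamond s \to p) is false, \neg \Diamond s is false, so \neg (\Diamond s \to p) \lor \neg \Diamond s is false.
  At s4: \Diamond s \to p is true, so \neg (\Diamond s \to p) is false.
    At s4: \Diamond s is true, p is true, so \Diamond s \to p is true.
      At s4: \Diamond s requires s at some successor in {s0, s1, s2, s3, s5, s6, s7, s8}.
        s holds at s0, so \Diamond s is true at s4.
  At s4: \Diamond s is true, so \neg \Diamond s is false.
    At s4: \Diamond s requires s at some successor in {s0, s1, s2, s3, s5, s6, s7, s8}.
      s holds at s0, so \Diamond s is true at s4.

No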